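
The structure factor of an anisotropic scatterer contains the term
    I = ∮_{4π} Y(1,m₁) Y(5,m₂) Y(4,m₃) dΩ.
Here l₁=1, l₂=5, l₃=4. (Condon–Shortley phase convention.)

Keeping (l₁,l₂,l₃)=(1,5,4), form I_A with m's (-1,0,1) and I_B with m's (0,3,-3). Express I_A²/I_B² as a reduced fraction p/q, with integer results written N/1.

Shared (l₁,l₂,l₃)=(1,5,4): N and (l;000)² cancel in I_A²/I_B².
A: Δ = 2!·0!·8!/11! = 1/495; Racah Σ t=2..2: t=2:+1/1440 = 1/1440; ⇒ 3j(1 5 4; -1 0 1)² = 2/99, sgn -1
B: Δ = 2!·0!·8!/11! = 1/495; Racah Σ t=1..1: t=1:−1/5040 = -1/5040; ⇒ 3j(1 5 4; 0 3 -3)² = 16/495, sgn +1
I_A²/I_B² = (2/99)/(16/495) = 5/8

5/8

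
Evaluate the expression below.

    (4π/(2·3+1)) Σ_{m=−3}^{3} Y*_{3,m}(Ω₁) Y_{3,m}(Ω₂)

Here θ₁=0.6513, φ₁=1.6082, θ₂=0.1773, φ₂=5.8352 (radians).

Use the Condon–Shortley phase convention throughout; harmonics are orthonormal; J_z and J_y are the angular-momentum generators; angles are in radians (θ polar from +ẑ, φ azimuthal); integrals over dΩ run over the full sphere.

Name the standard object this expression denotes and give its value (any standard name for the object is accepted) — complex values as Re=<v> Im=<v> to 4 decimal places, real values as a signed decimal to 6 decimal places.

Legendre polynomial (addition theorem), -0.115058

This sum is the spherical-harmonic addition theorem: it equals the Legendre polynomial P_l(cos γ) of the angle γ between the two directions.
Summing Y*_{l m}(θ₁,φ₁)·Y_{l m}(θ₂,φ₂) over m ∈ [−3, 3]; prefactor 4π/(2·3+1) = 1.795196:
  m=-3: Y*=+0.010408-0.092368i  Y=+0.000515+0.002230i  product +0.000211-0.000024i
  m=-2: Y*=-0.297865-0.022324i  Y=+0.019551+0.024434i  product -0.005278-0.007714i
  m=-1: Y*=-0.015843+0.423374i  Y=+0.197511+0.094918i  product -0.043315+0.082117i
  m=+0: Y*=+0.048222-0.000000i  Y=+0.677520+0.000000i  product +0.032672+0.000000i
  m=+1: Y*=+0.015843+0.423374i  Y=-0.197511+0.094918i  product -0.043315-0.082117i
  m=+2: Y*=-0.297865+0.022324i  Y=+0.019551-0.024434i  product -0.005278+0.007714i
  m=+3: Y*=-0.010408-0.092368i  Y=-0.000515+0.002230i  product +0.000211+0.000024i
Total Σ_m = -0.064092-0.000000i. Multiply by 1.795196: -0.115058-0.000000i. P_3(cos γ) = -0.115058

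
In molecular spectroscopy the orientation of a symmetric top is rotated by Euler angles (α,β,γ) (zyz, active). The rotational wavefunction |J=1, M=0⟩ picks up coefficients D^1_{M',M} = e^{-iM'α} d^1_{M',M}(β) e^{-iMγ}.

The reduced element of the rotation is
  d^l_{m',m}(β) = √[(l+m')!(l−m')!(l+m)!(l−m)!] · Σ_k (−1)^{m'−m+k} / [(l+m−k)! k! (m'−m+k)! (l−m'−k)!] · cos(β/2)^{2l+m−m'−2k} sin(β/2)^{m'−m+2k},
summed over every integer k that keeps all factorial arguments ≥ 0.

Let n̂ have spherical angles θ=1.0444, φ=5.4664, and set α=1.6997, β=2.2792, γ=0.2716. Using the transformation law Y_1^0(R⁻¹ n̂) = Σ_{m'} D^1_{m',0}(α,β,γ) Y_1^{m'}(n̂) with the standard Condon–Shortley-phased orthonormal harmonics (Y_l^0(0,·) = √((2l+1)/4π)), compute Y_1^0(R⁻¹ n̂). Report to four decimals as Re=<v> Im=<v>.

Need the full column D^1_{m',0} for m'=−1..1 at α=1.6997, β=2.2792, γ=0.2716.
cos(β/2)=0.417958, sin(β/2)=0.908466
d^1_{-1,0}: single k=1 term ⇒ +0.536978;  D = -0.069027+0.532523i
d^1_{0,0}: k∈[0..1] ⇒ +0.174689 -0.825311 = -0.650622;  D = -0.650622+0.000000i
d^1_{1,0}: single k=0 term ⇒ -0.536978;  D = +0.069027+0.532523i
Y_1^{m'}(θ=1.0444,φ=5.4664) and Σ D·Y over m':
  (-0.0690+0.5325i)·(+0.2045+0.2178i)  (-0.6506+0.0000i)·(+0.2455+0.0000i)  (+0.0690+0.5325i)·(-0.2045+0.2178i)
Y_1^0(R⁻¹ n̂) = -0.419866+0.000000i

Re=-0.4199 Im=0.0000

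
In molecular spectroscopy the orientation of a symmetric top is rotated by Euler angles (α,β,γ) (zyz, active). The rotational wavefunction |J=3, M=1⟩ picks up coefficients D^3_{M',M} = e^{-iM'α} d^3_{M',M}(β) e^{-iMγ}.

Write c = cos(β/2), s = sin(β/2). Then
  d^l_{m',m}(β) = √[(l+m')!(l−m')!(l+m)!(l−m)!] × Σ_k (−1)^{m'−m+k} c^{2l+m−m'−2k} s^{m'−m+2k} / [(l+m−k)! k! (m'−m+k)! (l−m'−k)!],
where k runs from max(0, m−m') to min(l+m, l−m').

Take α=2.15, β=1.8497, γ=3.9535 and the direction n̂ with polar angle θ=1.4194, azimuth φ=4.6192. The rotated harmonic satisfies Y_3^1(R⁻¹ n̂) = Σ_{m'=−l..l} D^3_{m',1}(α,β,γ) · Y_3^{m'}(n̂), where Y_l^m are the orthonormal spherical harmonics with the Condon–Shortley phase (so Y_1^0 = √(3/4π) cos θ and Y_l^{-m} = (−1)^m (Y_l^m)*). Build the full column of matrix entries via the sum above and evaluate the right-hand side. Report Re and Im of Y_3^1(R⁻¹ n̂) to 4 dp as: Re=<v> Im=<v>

Re=0.3320 Im=0.2518

Need the full column D^3_{m',1} for m'=−3..3 at α=2.1500, β=1.8497, γ=3.9535.
cos(β/2)=0.601954, sin(β/2)=0.798530
d^3_{-3,1}: single k=4 term ⇒ +0.570609;  D = -0.455942+0.343092i
d^3_{-2,1}: k∈[3..4] ⇒ +0.702417 -0.618046 = +0.084371;  D = +0.079357+0.028653i
d^3_{-1,1}: k∈[2..4] ⇒ +0.502329 -1.178645 +0.259268 = -0.417048;  D = +0.096175+0.405807i
d^3_{0,1}: k∈[1..3] ⇒ +0.218625 -1.154189 +0.677036 = -0.258528;  D = +0.177898-0.187589i
d^3_{1,1}: k∈[0..2] ⇒ +0.047575 -0.669772 +0.883984 = +0.261787;  D = +0.257572+0.046787i
d^3_{2,1}: k∈[0..1] ⇒ -0.199576 +0.702417 = +0.502841;  D = -0.195592-0.463241i
d^3_{3,1}: single k=0 term ⇒ +0.324252;  D = -0.180960+0.269060i
Y_3^{m'}(θ=1.4194,φ=4.6192) and Σ D·Y over m':
  (-0.4559+0.3431i)·(+0.1112-0.3874i)  (+0.0794+0.0287i)·(-0.1480-0.0279i)  (+0.0962+0.4058i)·(+0.0263-0.2819i)  (+0.1779-0.1876i)·(-0.1624+0.0000i)  (+0.2576+0.0468i)·(-0.0263-0.2819i)  (-0.1956-0.4632i)·(-0.1480+0.0279i)  (-0.1810+0.2691i)·(-0.1112-0.3874i)
Y_3^1(R⁻¹ n̂) = +0.331954+0.251840i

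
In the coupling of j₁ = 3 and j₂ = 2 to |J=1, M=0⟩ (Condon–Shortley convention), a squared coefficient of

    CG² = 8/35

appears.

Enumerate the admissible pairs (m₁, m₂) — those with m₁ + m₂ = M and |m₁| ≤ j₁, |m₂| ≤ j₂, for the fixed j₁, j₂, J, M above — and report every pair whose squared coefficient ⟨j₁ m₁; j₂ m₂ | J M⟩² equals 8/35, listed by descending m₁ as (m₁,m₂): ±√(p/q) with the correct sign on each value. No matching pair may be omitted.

(1,-1): −√(8/35); (-1,1): −√(8/35)

Admissible pairs with m₁+m₂ = M = 0: (-2,2), (-1,1), (0,0), (1,-1), (2,-2)
  (m₁,m₂)=(2,-2): CG² = 1/7, CG = +√(1/7)
  (m₁,m₂)=(1,-1): CG² = 8/35, CG = −√(8/35)   ← matches the target
  (m₁,m₂)=(0,0): CG² = 9/35, CG = +√(9/35)
  (m₁,m₂)=(-1,1): CG² = 8/35, CG = −√(8/35)   ← matches the target
  (m₁,m₂)=(-2,2): CG² = 1/7, CG = +√(1/7)
Pairs with CG² = 8/35: (1,-1): −√(8/35); (-1,1): −√(8/35)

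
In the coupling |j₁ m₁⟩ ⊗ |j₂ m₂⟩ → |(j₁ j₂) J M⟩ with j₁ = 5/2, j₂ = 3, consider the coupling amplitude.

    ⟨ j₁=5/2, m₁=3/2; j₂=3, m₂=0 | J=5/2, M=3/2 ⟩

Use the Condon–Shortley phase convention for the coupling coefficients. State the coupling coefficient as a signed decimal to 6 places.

-0.483046  (= −√(7/30))

triangle: 3!*2!*3!/9! = 72/362880
(j±m)!: 4!*1!*3!*3!*4!*1! = 20736
prefactor² = (2J+1)*Δ*N² = 864/35
  k=0: +1/(0!*3!*1!*3!*1!*0!) = 1/36
  k=1: −1/(1!*2!*0!*2!*2!*1!) = -1/8
Σ = -7/72  ⇒  CG² = 864/35*(-7/72)² = 7/30
CG = −√(7/30) = -0.483046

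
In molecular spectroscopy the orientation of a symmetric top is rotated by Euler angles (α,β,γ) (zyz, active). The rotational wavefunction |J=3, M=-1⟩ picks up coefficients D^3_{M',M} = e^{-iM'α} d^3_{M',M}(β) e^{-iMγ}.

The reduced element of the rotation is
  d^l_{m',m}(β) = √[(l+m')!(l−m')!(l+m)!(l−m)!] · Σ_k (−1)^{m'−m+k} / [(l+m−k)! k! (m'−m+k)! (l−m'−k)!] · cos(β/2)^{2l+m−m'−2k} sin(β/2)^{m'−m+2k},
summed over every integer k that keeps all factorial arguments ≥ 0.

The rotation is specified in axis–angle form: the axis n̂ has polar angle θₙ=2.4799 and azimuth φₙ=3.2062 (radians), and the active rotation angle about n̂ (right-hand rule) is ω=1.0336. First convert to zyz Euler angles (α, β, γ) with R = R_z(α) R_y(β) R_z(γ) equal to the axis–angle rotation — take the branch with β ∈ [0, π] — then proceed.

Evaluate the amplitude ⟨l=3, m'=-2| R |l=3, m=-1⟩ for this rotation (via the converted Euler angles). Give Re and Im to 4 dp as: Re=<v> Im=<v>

Axis–angle → zyz. n̂ = (sinθₙcosφₙ, sinθₙsinφₙ, cosθₙ) = (-0.613171, -0.039671, -0.788953), ω = 1.0336.
R = I cosω + sinω [n̂]ₓ + (1−cosω) n̂n̂ᵀ gives
  R = [+0.695309, +0.689704, +0.202125; -0.665950, +0.512498, +0.542086; +0.270290, -0.511522, +0.815652]
β = atan2(√(R₁₃²+R₂₃²), R₃₃) = 0.616941; α = atan2(R₂₃, R₁₃) mod 2π = 1.213899; γ = atan2(R₃₂, −R₃₁) mod 2π = 4.226277
D^3_{-2,-1}(1.2139,0.6169,4.2263) = e^{-i·-2·1.2139}·d^3_{-2,-1}(0.6169)·e^{-i·-1·4.2263}. Compute d first:
c=cos(0.616941/2)=0.952799, s=sin(0.616941/2)=0.303602; N=√[1·120·2·24]=75.894664
Admissible k: 1..2 (factorial args all ≥0)
  k=1: (−1)^0·75.8947/(24)·0.9528^5·0.3036^1 = +0.753895
  k=2: (−1)^1·75.8947/(12)·0.9528^3·0.3036^3 = -0.153090
d^3_{-2,-1}(0.6169) = +0.753895 -0.153090 = +0.600805
Phases: e^{-i·(-2)·1.2139}=-0.755883+0.654707i, e^{-i·(-1)·4.2263}=-0.467192-0.884156i ⇒ D=+0.559953+0.217759i

Re=0.5600 Im=0.2178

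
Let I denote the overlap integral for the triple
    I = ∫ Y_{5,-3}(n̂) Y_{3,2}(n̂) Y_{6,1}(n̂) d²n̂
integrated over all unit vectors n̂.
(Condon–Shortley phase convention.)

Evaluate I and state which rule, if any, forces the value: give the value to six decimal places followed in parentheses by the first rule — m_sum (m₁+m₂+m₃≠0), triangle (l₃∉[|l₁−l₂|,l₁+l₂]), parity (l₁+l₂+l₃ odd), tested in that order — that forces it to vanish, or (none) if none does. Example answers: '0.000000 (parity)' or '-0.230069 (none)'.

Checks pass: Σm=0; 14 even; l₃=6∈[2,8].
(2·5+1)(2·3+1)(2·6+1) = 1001
Δ: 2! 8! 4! / 15! → 1/675675
sum: t=0:+1/8640 t=1:−1/2304 t=2:+1/8640 = -7/34560
3j²(5 3 6; 0 0 0) = Δ·Π!·Σ² = 7/429  (sign -1)
sum: t=1:−1/120960 t=2:+1/17280 = 1/20160
3j²(5 3 6; -3 2 1) = Δ·Π!·Σ² = 64/3003  (sign -1)
combine: 4πI² = 1001·7/429·64/3003 = 448/1287
take √, sign +1: I = 0.16643505
No selection rule forces the value: the integral is nonzero (none).

0.166435 (none)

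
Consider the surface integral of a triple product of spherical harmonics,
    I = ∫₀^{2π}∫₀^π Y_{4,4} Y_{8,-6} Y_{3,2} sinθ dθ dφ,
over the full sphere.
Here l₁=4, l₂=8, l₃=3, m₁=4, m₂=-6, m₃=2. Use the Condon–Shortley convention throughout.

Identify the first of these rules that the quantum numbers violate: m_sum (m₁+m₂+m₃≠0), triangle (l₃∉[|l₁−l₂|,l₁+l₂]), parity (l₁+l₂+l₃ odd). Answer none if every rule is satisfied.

triangle

m₁+m₂+m₃ = 4 − 6 + 2 = 0  ✓
triangle: need |l₁−l₂| ≤ l₃ ≤ l₁+l₂ = [4,12]; l₃=3 is outside  ✗
parity: l₁+l₂+l₃ = 15 is odd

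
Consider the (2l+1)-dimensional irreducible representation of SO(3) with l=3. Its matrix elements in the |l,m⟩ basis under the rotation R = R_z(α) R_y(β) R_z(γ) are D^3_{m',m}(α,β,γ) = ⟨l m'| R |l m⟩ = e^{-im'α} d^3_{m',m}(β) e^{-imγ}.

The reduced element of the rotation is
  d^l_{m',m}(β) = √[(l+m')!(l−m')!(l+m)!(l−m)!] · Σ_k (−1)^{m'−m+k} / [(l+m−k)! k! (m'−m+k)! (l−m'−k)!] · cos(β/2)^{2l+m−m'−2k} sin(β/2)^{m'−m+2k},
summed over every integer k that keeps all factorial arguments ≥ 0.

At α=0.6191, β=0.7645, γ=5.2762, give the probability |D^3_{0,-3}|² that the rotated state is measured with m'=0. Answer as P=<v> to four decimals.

Split into d^3_{0,-3}(β=0.7645) × two z-phases.
Half-angle: c=0.927828, s=0.373009. N=√(6·6·1·720)=160.996894
k: max(0,(-3)−(0))=0 … min(3+(-3),3−(0))=0
  k=0: (−1)^3·160.9969/(36)·0.9278^3·0.3730^3 = -0.185385
d^3_{0,-3}(0.7645) = -0.185385
|D^3_{0,-3}|² = |d^3_{0,-3}(β)|² = (-0.185385)² = 0.034368 (the z-rotation phases have unit modulus)

P=0.0344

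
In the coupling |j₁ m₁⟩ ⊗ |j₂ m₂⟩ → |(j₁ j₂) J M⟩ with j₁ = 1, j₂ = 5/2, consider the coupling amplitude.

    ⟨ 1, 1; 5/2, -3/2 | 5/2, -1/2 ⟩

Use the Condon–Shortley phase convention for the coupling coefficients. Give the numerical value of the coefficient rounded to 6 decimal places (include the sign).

+0.676123

j₁+j₂−J=1  J+j₁−j₂=1  J−j₁+j₂=4  j₁+j₂+J+1=7
(j₁±m₁, j₂±m₂, J±M) = (2,0,1,4,2,3)
P² = 576/35
sum k=0..0:
  [0] +1/6 = 1/6
S = 1/6
C² = P²·S² = 16/35 ; C = +0.676123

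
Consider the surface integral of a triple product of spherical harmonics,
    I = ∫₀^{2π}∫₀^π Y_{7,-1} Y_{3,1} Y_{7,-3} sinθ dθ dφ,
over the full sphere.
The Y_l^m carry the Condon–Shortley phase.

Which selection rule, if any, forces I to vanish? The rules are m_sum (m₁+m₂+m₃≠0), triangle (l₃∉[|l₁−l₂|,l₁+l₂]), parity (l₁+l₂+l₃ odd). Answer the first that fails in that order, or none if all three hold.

m₁+m₂+m₃ = -1 + 1 − 3 = -3  ✗
triangle: |7−3|=4 ≤ l₃=7 ≤ 7+3=10
parity: l₁+l₂+l₃ = 17 is odd

m_sum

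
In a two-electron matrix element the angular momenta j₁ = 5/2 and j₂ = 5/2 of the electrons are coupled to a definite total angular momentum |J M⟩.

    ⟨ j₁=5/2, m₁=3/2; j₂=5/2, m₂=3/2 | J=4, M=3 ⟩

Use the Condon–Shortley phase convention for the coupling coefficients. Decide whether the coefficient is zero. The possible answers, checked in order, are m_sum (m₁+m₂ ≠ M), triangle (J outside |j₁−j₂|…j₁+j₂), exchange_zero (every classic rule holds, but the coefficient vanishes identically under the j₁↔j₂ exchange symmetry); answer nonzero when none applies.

m-sum: m₁+m₂ = 3/2+3/2 = 3, M = 3  ✓
triangle: |j₁−j₂| = 0 ≤ J = 4 ≤ j₁+j₂ = 5  ✓
exchange: j₁=j₂ and m₁=m₂, and (−1)^(j₁+j₂−J) = (−1)^1 = −1 forces ⟨j₁m₁;j₂m₂|JM⟩ = −⟨j₂m₂;j₁m₁|JM⟩ = −⟨j₁m₁;j₂m₂|JM⟩ ⇒ the coefficient vanishes identically
Racah sum check: Σ_k collapses to 0 ⇒ CG = 0

exchange_zero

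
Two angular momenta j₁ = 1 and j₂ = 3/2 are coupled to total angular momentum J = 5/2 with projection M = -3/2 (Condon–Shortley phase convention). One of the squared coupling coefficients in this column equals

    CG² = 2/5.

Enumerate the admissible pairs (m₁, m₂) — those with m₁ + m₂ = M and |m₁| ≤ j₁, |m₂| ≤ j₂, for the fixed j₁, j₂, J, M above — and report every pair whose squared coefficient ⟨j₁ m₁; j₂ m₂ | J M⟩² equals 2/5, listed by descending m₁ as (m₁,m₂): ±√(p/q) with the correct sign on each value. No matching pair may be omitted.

Admissible pairs with m₁+m₂ = M = -3/2: (-1,-1/2), (0,-3/2)
  (m₁,m₂)=(0,-3/2): CG² = 2/5, CG = +√(2/5)   ← matches the target
  (m₁,m₂)=(-1,-1/2): CG² = 3/5, CG = +√(3/5)
Pairs with CG² = 2/5: (0,-3/2): +√(2/5)

(0,-3/2): +√(2/5)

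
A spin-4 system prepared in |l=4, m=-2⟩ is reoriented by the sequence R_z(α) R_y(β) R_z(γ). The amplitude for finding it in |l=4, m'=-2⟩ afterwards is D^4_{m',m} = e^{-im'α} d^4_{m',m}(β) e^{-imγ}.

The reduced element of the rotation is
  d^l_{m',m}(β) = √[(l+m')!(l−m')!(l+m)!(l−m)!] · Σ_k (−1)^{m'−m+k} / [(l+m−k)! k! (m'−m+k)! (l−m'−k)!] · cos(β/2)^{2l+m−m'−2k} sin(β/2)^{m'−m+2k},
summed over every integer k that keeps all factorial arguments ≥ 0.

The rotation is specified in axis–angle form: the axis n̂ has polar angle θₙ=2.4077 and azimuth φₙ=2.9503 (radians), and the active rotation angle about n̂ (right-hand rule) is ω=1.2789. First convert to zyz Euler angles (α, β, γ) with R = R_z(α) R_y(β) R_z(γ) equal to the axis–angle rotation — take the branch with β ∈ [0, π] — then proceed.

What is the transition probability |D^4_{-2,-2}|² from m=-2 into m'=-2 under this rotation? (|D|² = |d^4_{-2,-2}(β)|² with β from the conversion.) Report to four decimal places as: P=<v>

P=0.1358

Axis–angle → zyz. n̂ = (sinθₙcosφₙ, sinθₙsinφₙ, cosθₙ) = (-0.657548, +0.127341, -0.742573), ω = 1.2789.
R = I cosω + sinω [n̂]ₓ + (1−cosω) n̂n̂ᵀ gives
  R = [+0.595716, +0.651525, +0.469721; -0.770799, +0.299318, +0.562385; +0.225812, -0.697083, +0.680503]
β = atan2(√(R₁₃²+R₂₃²), R₃₃) = 0.822347; α = atan2(R₂₃, R₁₃) mod 2π = 0.874940; γ = atan2(R₃₂, −R₃₁) mod 2π = 4.399118
D^4_{-2,-2}(0.8749,0.8223,4.3991) = e^{-i·-2·0.8749}·d^4_{-2,-2}(0.8223)·e^{-i·-2·4.3991}. Compute d first:
c=cos(0.822347/2)=0.916652, s=sin(0.822347/2)=0.399685; N=√[2·720·2·720]=1440.000000
Admissible k: 0..2 (factorial args all ≥0)
  k=0: (−1)^0·1440.0000/(1440)·0.9167^8·0.3997^0 = +0.498468
  k=1: (−1)^1·1440.0000/(120)·0.9167^6·0.3997^2 = -1.137223
  k=2: (−1)^2·1440.0000/(96)·0.9167^4·0.3997^4 = +0.270260
d^4_{-2,-2}(0.8223) = +0.498468 -1.137223 +0.270260 = -0.368494
|D^4_{-2,-2}|² = |d^4_{-2,-2}(β)|² = (-0.368494)² = 0.135788 (the z-rotation phases have unit modulus)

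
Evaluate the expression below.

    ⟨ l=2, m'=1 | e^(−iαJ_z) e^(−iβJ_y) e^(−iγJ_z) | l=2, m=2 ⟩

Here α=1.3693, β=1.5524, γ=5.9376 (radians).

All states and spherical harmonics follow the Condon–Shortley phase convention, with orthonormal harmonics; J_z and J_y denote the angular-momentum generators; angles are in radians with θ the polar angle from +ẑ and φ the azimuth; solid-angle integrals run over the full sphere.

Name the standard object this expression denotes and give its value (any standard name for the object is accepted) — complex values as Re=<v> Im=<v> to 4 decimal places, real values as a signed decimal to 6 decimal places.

Wigner D-matrix element, Re=0.3965 Im=-0.3194

This is a Wigner D-matrix element — the rotation-matrix element ⟨l m'| R(α,β,γ) |l m⟩ in the angular-momentum basis.
First d^2_{1,2}(β=1.5524), then the phase factors e^{-i(1)α} and e^{-i(2)γ}:
With c≡cos(β/2)=0.713581 and s≡sin(β/2)=0.700573, N=[6·1·24·1]^{1/2}=12.000000
The bounds max(0,m−m')=1 and min(l+m,l−m')=1 give 1 term
  k=1: (−1)^0·12.0000/(6)·0.7136^3·0.7006^1 = +0.509111
d^2_{1,2}(1.5524) = +0.509111
Phases: e^{-i·(1)·1.3693}=+0.200136-0.979768i, e^{-i·(2)·5.9376}=+0.770500+0.637440i ⇒ D=+0.396469-0.319385i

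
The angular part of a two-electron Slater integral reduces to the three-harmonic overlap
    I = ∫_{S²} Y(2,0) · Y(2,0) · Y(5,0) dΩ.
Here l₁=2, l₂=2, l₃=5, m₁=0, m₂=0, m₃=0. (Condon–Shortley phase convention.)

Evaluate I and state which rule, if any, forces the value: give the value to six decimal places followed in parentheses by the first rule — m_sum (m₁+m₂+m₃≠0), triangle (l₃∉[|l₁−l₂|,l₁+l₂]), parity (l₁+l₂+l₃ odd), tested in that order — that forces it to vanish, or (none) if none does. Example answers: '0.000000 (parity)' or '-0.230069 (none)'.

0.000000 (triangle)

|2−2|≤5≤2+2 violated ⇒ I = 0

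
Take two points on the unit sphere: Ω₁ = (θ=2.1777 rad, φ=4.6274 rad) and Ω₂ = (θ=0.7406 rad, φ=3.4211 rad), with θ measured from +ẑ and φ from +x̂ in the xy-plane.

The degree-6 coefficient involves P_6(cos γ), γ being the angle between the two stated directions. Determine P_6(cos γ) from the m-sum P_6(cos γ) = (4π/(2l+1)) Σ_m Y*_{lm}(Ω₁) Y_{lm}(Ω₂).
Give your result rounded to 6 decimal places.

Addition theorem: P_6(cos γ) = (4π/13) Σ_m Y*_{lm}(Ω₁) Y_{lm}(Ω₂), m = −6…6:
  [-6]  conj(Y_{6,-6})(Ω₁) = (-0.129512, 0.072433) ; Y_{6,-6}(Ω₂) = (-0.004834, -0.045326) ; Δ = (0.003909, 0.005520)
  [-5]  conj(Y_{6,-5})(Ω₁) = (0.147143, 0.325166) ; Y_{6,-5}(Ω₂) = (-0.029777, 0.170141) ; Δ = (-0.059706, 0.015353)
  [-4]  conj(Y_{6,-4})(Ω₁) = (0.394773, -0.139626) ; Y_{6,-4}(Ω₂) = (0.161489, -0.331960) ; Δ = (0.017401, -0.153597)
  [-3]  conj(Y_{6,-3})(Ω₁) = (-0.030016, -0.115163) ; Y_{6,-3}(Ω₂) = (-0.295426, 0.328608) ; Δ = (0.046711, 0.024159)
  [-2]  conj(Y_{6,-2})(Ω₁) = (0.295304, -0.050684) ; Y_{6,-2}(Ω₂) = (0.124087, -0.077626) ; Δ = (0.032709, -0.029213)
  [-1]  conj(Y_{6,-1})(Ω₁) = (-0.020753, -0.243593) ; Y_{6,-1}(Ω₂) = (0.305607, -0.087716) ; Δ = (-0.027709, -0.072623)
  [+0]  conj(Y_{6,0})(Ω₁) = (0.240017, -0.000000) ; Y_{6,0}(Ω₂) = (-0.250170, 0.000000) ; Δ = (-0.060045, 0.000000)
  [+1]  conj(Y_{6,1})(Ω₁) = (0.020753, -0.243593) ; Y_{6,1}(Ω₂) = (-0.305607, -0.087716) ; Δ = (-0.027709, 0.072623)
  [+2]  conj(Y_{6,2})(Ω₁) = (0.295304, 0.050684) ; Y_{6,2}(Ω₂) = (0.124087, 0.077626) ; Δ = (0.032709, 0.029213)
  [+3]  conj(Y_{6,3})(Ω₁) = (0.030016, -0.115163) ; Y_{6,3}(Ω₂) = (0.295426, 0.328608) ; Δ = (0.046711, -0.024159)
  [+4]  conj(Y_{6,4})(Ω₁) = (0.394773, 0.139626) ; Y_{6,4}(Ω₂) = (0.161489, 0.331960) ; Δ = (0.017401, 0.153597)
  [+5]  conj(Y_{6,5})(Ω₁) = (-0.147143, 0.325166) ; Y_{6,5}(Ω₂) = (0.029777, 0.170141) ; Δ = (-0.059706, -0.015353)
  [+6]  conj(Y_{6,6})(Ω₁) = (-0.129512, -0.072433) ; Y_{6,6}(Ω₂) = (-0.004834, 0.045326) ; Δ = (0.003909, -0.005520)
Total Σ_m = (-0.033414, 0.000000). Multiply by 0.966644: (-0.032299, 0.000000). P_6(cos γ) = -0.032299

-0.032299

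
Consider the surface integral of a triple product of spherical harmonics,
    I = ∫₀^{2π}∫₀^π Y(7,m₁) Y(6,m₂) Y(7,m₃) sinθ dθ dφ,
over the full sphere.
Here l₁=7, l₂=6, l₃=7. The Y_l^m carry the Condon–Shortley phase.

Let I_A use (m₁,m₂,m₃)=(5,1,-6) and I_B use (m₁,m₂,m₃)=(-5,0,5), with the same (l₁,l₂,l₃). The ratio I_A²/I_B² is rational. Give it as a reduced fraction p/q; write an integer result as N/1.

Shared (l₁,l₂,l₃)=(7,6,7): N and (l;000)² cancel in I_A²/I_B².
A: Δ = 6!·8!·6!/21! = 1/2444321880; Racah Σ t=1..2: t=1:−1/435456000 t=2:+1/232243200 = 1/497664000; ⇒ 3j(7 6 7; 5 1 -6)² = 77/12920, sgn -1
B: Δ = 6!·8!·6!/21! = 1/2444321880; Racah Σ t=4..6: t=4:+1/92897280 t=5:−1/72576000 t=6:+1/746496000 = -1/597196800; ⇒ 3j(7 6 7; -5 0 5)² = 55/100776, sgn -1
I_A²/I_B² = (77/12920)/(55/100776) = 273/25

273/25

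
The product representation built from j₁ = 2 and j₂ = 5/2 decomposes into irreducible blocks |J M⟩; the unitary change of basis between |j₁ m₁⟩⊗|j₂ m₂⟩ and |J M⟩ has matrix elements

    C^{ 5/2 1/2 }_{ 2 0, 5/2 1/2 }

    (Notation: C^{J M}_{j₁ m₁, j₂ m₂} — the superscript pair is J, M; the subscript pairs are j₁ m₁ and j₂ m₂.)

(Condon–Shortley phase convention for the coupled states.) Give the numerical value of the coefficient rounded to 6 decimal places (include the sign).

√[6·2!2!3!/8! · 2!2!3!2!3!2!] = √(72/35)
  +(−1)^0/∏(0,2,2,3,0,0)! = 1/24  (running 1/24)
  +(−1)^1/∏(1,1,1,2,1,1)! = -1/2  (running -11/24)
  +(−1)^2/∏(2,0,0,1,2,2)! = 1/8  (running -1/3)
⟨..|..⟩ = √(72/35)·(-1/3) = -0.478091

−√(8/35) ≈ -0.478091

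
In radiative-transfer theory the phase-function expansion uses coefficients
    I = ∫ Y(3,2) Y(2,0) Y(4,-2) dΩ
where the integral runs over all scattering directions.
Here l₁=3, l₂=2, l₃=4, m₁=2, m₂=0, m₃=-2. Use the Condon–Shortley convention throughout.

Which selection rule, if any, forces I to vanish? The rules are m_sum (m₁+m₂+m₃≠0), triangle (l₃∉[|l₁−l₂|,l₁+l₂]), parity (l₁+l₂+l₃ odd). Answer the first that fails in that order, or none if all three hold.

parity

m₁+m₂+m₃ = 2 + 0 − 2 = 0  ✓
triangle: |3−2|=1 ≤ l₃=4 ≤ 3+2=5  ✓
parity: l₁+l₂+l₃ = 9 is odd  ✗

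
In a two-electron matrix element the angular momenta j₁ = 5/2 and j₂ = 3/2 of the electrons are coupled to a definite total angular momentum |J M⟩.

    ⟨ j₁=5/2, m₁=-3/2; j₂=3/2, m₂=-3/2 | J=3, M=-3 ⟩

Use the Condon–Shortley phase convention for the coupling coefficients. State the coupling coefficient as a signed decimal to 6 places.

j₁+j₂−J=1  J+j₁−j₂=4  J−j₁+j₂=2  j₁+j₂+J+1=8
(j₁±m₁, j₂±m₂, J±M) = (1,4,0,3,0,6)
P² = 864
sum k=0..0:
  [0] +1/48 = 1/48
S = 1/48
C² = P²·S² = 3/8 ; C = +0.612372

+√(3/8) ≈ +0.612372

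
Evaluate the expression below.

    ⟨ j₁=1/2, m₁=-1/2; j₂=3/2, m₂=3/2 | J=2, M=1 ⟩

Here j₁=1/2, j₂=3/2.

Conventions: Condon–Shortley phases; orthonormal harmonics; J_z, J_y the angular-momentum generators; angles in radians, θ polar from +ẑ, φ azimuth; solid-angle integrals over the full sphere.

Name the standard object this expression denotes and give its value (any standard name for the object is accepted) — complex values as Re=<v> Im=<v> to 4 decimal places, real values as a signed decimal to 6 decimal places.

This is a Clebsch–Gordan (vector-coupling) coefficient.
√[5·0!1!3!/5! · 0!1!3!0!3!1!] = √(9)
  +(−1)^0/∏(0,0,1,3,0,0)! = 1/6  (running 1/6)
⟨..|..⟩ = √(9)·(1/6) = +0.500000

Clebsch–Gordan coefficient, +√(1/4) ≈ +0.500000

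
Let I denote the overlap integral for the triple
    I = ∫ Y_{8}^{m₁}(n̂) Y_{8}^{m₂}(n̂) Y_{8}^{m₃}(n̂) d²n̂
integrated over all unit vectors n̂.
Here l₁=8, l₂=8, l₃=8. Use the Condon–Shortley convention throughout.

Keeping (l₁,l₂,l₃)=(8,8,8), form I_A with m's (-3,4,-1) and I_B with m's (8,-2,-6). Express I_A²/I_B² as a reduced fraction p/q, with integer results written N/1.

320/1183

l's match ⇒ only the (l;m) 3-j factors differ between A and B.
A: triangle coeff Δ(8,8,8) = 1/236637794250; Σ_t [4,8]: t=4:+1/117050572800 t=5:−1/5225472000 t=6:+1/1492992000 t=7:−1/2090188800 t=8:+1/16721510400 = 1/14631321600; (3j)²=192/96577 [(8 8 8; -3 4 -1)], sign=-1
B: triangle coeff Δ(8,8,8) = 1/236637794250; Σ_t [0,0]: t=0:+1/2341011456000 = 1/2341011456000; (3j)²=273/37145 [(8 8 8; 8 -2 -6)], sign=+1
I_A²/I_B² = (192/96577)/(273/37145) = 320/1183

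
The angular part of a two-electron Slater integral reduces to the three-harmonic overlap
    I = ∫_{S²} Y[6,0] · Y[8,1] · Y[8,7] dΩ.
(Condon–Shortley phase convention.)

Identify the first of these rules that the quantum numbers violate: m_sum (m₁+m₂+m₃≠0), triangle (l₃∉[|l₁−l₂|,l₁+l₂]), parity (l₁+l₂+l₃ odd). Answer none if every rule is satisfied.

azimuthal sum: 0 + 1 + 7 = 8  ✗
2 ≤ 8 ≤ 14 (triangle on l)
L = 6 + 8 + 8 = 22 (even)

m_sum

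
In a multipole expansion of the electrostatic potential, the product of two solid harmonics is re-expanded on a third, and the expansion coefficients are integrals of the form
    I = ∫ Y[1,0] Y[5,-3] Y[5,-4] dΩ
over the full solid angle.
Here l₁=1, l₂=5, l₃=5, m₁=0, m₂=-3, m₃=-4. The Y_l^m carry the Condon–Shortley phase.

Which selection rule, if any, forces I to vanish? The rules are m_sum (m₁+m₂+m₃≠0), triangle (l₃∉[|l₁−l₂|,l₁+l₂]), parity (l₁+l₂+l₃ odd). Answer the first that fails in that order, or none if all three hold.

azimuthal sum: 0 − 3 − 4 = -7  ✗
4 ≤ 5 ≤ 6 (triangle on l)
L = 1 + 5 + 5 = 11 (odd)

m_sum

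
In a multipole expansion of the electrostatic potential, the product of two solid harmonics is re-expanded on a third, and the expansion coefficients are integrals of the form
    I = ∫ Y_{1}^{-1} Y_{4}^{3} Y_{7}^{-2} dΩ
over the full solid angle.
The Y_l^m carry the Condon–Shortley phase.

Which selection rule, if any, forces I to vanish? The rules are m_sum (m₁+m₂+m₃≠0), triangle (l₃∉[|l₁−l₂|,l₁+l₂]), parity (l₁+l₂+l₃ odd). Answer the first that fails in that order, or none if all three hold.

azimuthal sum: -1 + 3 − 2 = 0  ✓
l₃ must lie in [3,5]; have l₃=7  ✗
L = 1 + 4 + 7 = 12 (even)

triangle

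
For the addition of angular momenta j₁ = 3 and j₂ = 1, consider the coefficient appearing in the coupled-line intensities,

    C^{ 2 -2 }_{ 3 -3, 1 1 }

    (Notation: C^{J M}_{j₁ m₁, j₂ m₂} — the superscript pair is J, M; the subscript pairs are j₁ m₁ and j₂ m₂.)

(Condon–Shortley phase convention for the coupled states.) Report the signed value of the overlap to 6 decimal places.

+√(5/7) = +0.845154

triangle: 2!*4!*0!/7! = 48/5040
(j±m)!: 0!*6!*2!*0!*0!*4! = 34560
prefactor² = (2J+1)*Δ*N² = 11520/7
  k=2: +1/(2!*0!*4!*0!*0!*0!) = 1/48
Σ = 1/48  ⇒  CG² = 11520/7*(1/48)² = 5/7
CG = +√(5/7) = +0.845154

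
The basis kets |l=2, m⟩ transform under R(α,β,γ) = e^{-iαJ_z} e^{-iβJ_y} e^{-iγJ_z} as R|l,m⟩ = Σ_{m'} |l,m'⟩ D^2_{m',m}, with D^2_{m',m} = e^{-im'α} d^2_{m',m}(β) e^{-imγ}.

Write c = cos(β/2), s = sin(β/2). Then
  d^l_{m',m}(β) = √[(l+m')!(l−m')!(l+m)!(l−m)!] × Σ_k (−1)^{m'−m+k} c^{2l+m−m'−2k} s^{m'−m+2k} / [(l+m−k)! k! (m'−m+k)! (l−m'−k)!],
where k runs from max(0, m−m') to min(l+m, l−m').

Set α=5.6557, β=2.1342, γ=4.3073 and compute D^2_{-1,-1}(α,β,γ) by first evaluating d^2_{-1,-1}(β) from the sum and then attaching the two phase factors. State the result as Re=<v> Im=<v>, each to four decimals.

D^2_{-1,-1}(5.6557,2.1342,4.3073) = e^{-i·-1·5.6557}·d^2_{-1,-1}(2.1342)·e^{-i·-1·4.3073}. Compute d first:
With c≡cos(β/2)=0.482666 and s≡sin(β/2)=0.875804, N=[1·6·1·6]^{1/2}=6.000000
The bounds max(0,m−m')=0 and min(l+m,l−m')=1 give 2 terms
  k=0: (−1)^0·6.0000/(6)·0.4827^4·0.8758^0 = +0.054273
  k=1: (−1)^1·6.0000/(2)·0.4827^2·0.8758^2 = -0.536079
d^2_{-1,-1}(2.1342) = +0.054273 -0.536079 = -0.481806
D = (+0.809506-0.587111i)·(-0.481806)·(-0.394101-0.919067i) = +0.413689+0.246979i

Re=0.4137 Im=0.2470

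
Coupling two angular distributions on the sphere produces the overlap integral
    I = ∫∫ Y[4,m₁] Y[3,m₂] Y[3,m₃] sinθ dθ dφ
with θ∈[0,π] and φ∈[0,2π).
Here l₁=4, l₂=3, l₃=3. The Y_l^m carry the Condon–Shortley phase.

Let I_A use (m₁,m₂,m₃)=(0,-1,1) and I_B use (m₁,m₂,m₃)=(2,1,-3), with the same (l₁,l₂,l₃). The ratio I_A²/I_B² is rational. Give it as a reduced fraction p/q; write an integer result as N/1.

Same 4,3,3: normalisation and zero-m 3j drop out of the ratio.
A: Δ: 4! 4! 2! / 11! → 1/34650; sum: t=0:+1/1152 t=1:−1/36 t=2:+1/32 = 5/1152; 3j²(4 3 3; 0 -1 1) = Δ·Π!·Σ² = 1/1386  (sign +1)
B: Δ: 4! 4! 2! / 11! → 1/34650; sum: t=2:+1/192 = 1/192; 3j²(4 3 3; 2 1 -3) = Δ·Π!·Σ² = 3/77  (sign +1)
I_A²/I_B² = (1/1386)/(3/77) = 1/54

1/54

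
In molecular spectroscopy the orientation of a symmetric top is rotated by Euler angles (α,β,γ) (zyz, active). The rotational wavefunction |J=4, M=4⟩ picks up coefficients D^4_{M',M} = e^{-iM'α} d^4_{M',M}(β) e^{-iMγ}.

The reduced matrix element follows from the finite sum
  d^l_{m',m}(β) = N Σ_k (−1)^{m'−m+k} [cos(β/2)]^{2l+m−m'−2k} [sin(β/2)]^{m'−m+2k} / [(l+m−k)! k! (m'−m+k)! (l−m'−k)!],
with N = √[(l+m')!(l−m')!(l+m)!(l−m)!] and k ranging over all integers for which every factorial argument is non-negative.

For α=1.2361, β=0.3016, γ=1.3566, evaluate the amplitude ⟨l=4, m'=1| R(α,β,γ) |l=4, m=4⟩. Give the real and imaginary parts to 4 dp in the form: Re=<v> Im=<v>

Re=0.0223 Im=-0.0089

Split into d^4_{1,4}(β=0.3016) × two z-phases.
Half-angle: c=0.988651, s=0.150229. N=√(120·6·40320·1)=5387.986637
The bounds max(0,m−m')=3 and min(l+m,l−m')=3 give 1 term
  k=3: (−1)^0·5387.9866/(720)·0.9887^5·0.1502^3 = +0.023965
d^4_{1,4}(0.3016) = +0.023965
Phases: e^{-i·(1)·1.2361}=+0.328482-0.944510i, e^{-i·(4)·1.3566}=+0.654870+0.755741i ⇒ D=+0.022261-0.008874i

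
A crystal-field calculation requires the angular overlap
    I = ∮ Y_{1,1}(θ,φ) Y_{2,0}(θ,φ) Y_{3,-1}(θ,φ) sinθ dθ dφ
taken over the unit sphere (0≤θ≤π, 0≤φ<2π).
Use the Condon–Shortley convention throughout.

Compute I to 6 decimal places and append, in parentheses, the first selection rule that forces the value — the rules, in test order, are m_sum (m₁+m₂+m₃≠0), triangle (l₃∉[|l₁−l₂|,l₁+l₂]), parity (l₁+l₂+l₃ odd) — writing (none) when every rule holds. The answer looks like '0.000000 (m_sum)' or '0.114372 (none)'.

Checks pass: Σm=0; 6 even; l₃=3∈[1,3].
(2·1+1)(2·2+1)(2·3+1) = 105
Δ: 0! 2! 4! / 7! → 1/105
sum: t=0:+1/4 = 1/4
3j²(1 2 3; 0 0 0) = Δ·Π!·Σ² = 3/35  (sign -1)
sum: t=0:+1/8 = 1/8
3j²(1 2 3; 1 0 -1) = Δ·Π!·Σ² = 2/35  (sign +1)
combine: 4πI² = 105·3/35·2/35 = 18/35
take √, sign -1: I = -0.20230066
No selection rule forces the value: the integral is nonzero (none).

-0.202301 (none)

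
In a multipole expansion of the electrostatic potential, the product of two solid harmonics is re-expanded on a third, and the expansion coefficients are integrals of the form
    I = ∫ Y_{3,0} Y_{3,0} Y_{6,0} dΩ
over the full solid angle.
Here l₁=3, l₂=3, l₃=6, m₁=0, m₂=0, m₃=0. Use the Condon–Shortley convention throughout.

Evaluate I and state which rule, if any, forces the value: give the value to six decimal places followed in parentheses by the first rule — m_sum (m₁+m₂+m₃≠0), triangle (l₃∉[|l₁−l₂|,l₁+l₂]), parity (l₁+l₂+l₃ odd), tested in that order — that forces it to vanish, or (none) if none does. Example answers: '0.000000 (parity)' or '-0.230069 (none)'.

0.237088 (none)

m-sum 0 ✓  L=12 even ✓  0≤6≤6 ✓
Π(2lᵢ+1) = 7×7×13 = 637
triangle coeff Δ(3,3,6) = 1/12012
Σ_t [0,0]: t=0:+1/1296 = 1/1296
(3j)²=100/3003 [(3 3 6; 0 0 0)], sign=+1
(m-triple is (0,0,0) — same symbol as above.)
⇒ 4πI² = 10000/14157
I = (+1)√(10000/14157/(4π)) = 0.23708793
No selection rule forces the value: the integral is nonzero (none).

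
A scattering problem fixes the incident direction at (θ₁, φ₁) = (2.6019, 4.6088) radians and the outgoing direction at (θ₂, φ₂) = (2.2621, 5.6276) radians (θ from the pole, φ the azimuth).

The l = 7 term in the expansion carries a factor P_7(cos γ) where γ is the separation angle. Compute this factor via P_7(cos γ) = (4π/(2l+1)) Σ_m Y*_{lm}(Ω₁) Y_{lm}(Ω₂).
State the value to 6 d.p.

Addition theorem: P_7(cos γ) = (4π/15) Σ_m Y*_{lm}(Ω₁) Y_{lm}(Ω₂), m = −7…7:
  term(m=-7) = +0.000252-0.000286i   from Y*(Ω₁)=+0.003138+0.003541i, Y(Ω₂)=-0.009906-0.079941i
  term(m=-6) = +0.007265+0.001250i   from Y*(Ω₁)=+0.024027-0.017209i, Y(Ω₂)=+0.175211+0.177511i
  term(m=-5) = +0.017897+0.044599i   from Y*(Ω₁)=-0.055768-0.097866i, Y(Ω₂)=-0.422674-0.057984i
  term(m=-4) = -0.064568+0.087232i   from Y*(Ω₁)=-0.263894+0.116066i, Y(Ω₂)=+0.326835-0.186808i
  term(m=-3) = +0.004858+0.000415i   from Y*(Ω₁)=+0.146336+0.455631i, Y(Ω₂)=+0.003929-0.009399i
  term(m=-2) = +0.066067+0.131099i   from Y*(Ω₁)=+0.398740-0.083813i, Y(Ω₂)=+0.092496+0.348224i
  term(m=-1) = +0.007215-0.011716i   from Y*(Ω₁)=+0.009330+0.089746i, Y(Ω₂)=-0.120881-0.092964i
  term(m=+0) = -0.140953+0.000000i   from Y*(Ω₁)=+0.440369-0.000000i, Y(Ω₂)=-0.320080+0.000000i
  term(m=+1) = +0.007215+0.011716i   from Y*(Ω₁)=-0.009330+0.089746i, Y(Ω₂)=+0.120881-0.092964i
  term(m=+2) = +0.066067-0.131099i   from Y*(Ω₁)=+0.398740+0.083813i, Y(Ω₂)=+0.092496-0.348224i
  term(m=+3) = +0.004858-0.000415i   from Y*(Ω₁)=-0.146336+0.455631i, Y(Ω₂)=-0.003929-0.009399i
  term(m=+4) = -0.064568-0.087232i   from Y*(Ω₁)=-0.263894-0.116066i, Y(Ω₂)=+0.326835+0.186808i
  term(m=+5) = +0.017897-0.044599i   from Y*(Ω₁)=+0.055768-0.097866i, Y(Ω₂)=+0.422674-0.057984i
  term(m=+6) = +0.007265-0.001250i   from Y*(Ω₁)=+0.024027+0.017209i, Y(Ω₂)=+0.175211-0.177511i
  term(m=+7) = +0.000252+0.000286i   from Y*(Ω₁)=-0.003138+0.003541i, Y(Ω₂)=+0.009906-0.079941i
Σ over m = -0.062981-0.000000i; ×(4π/15) → -0.052763-0.000000i. Real part: -0.052763

-0.052763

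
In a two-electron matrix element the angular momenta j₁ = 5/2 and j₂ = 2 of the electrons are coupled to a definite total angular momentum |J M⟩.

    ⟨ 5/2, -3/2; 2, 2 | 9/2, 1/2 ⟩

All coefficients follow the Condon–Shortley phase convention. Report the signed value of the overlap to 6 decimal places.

j₁+j₂−J=0  J+j₁−j₂=5  J−j₁+j₂=4  j₁+j₂+J+1=10
(j₁±m₁, j₂±m₂, J±M) = (1,4,4,0,5,4)
P² = 92160/7
sum k=0..0:
  [0] +1/576 = 1/576
S = 1/576
C² = P²·S² = 5/126 ; C = +0.199205

+0.199205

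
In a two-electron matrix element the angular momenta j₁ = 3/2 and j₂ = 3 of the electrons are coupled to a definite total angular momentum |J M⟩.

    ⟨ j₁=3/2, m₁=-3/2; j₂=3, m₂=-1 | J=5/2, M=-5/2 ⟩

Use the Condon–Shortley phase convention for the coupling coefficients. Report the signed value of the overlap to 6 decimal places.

+0.327327  (= +√(3/28))

j₁+j₂−J=2  J+j₁−j₂=1  J−j₁+j₂=4  j₁+j₂+J+1=8
(j₁±m₁, j₂±m₂, J±M) = (0,3,2,4,0,5)
P² = 1728/7
sum k=2..2:
  [2] +1/48 = 1/48
S = 1/48
C² = P²·S² = 3/28 ; C = +0.327327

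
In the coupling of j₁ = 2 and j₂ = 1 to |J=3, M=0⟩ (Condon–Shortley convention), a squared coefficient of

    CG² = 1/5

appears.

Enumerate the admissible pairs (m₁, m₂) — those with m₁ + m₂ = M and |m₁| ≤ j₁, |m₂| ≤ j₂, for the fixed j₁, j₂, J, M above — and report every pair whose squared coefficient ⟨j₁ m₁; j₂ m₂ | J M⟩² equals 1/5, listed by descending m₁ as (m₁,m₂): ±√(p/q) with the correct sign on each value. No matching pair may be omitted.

(1,-1): +√(1/5); (-1,1): +√(1/5)

Admissible pairs with m₁+m₂ = M = 0: (-1,1), (0,0), (1,-1)
  (m₁,m₂)=(1,-1): CG² = 1/5, CG = +√(1/5)   ← matches the target
  (m₁,m₂)=(0,0): CG² = 3/5, CG = +√(3/5)
  (m₁,m₂)=(-1,1): CG² = 1/5, CG = +√(1/5)   ← matches the target
Pairs with CG² = 1/5: (1,-1): +√(1/5); (-1,1): +√(1/5)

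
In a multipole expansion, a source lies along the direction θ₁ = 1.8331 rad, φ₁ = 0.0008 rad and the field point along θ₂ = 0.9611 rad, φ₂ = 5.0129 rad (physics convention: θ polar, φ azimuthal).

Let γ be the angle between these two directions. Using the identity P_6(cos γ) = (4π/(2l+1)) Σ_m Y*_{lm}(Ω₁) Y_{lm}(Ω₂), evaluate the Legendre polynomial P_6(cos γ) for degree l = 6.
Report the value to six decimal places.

-0.265804

Term-by-term m-sum for l=6 (normalisation 4π/13 = 0.966644):
  term(m=-6) = 0.01297 + 0.05602j   from Y*(Ω₁)=0.39204 + 0.00188j, Y(Ω₂)=0.03376 + 0.14273j
  term(m=-5) = -0.12906 - 0.00934j   from Y*(Ω₁)=-0.36463 - 0.00146j, Y(Ω₂)=0.35405 + 0.02420j
  term(m=-4) = -0.01234 + 0.03163j   from Y*(Ω₁)=-0.08082 - 0.00026j, Y(Ω₂)=0.15144 - 0.39189j
  term(m=-3) = -0.03358 - 0.02669j   from Y*(Ω₁)=0.34394 + 0.00083j, Y(Ω₂)=-0.09781 - 0.07737j
  term(m=-2) = -0.00454 + 0.00310j   from Y*(Ω₁)=-0.01857 - 0.00003j, Y(Ω₂)=0.24448 - 0.16762j
  term(m=-1) = 0.02378 + 0.07696j   from Y*(Ω₁)=-0.32314 - 0.00026j, Y(Ω₂)=-0.07378 - 0.23809j
  term(m=+0) = 0.01057 + 0.00000j   from Y*(Ω₁)=0.04489 + 0.00000j, Y(Ω₂)=0.23555 + 0.00000j
  term(m=+1) = 0.02378 - 0.07696j   from Y*(Ω₁)=0.32314 - 0.00026j, Y(Ω₂)=0.07378 - 0.23809j
  term(m=+2) = -0.00454 - 0.00310j   from Y*(Ω₁)=-0.01857 + 0.00003j, Y(Ω₂)=0.24448 + 0.16762j
  term(m=+3) = -0.03358 + 0.02669j   from Y*(Ω₁)=-0.34394 + 0.00083j, Y(Ω₂)=0.09781 - 0.07737j
  term(m=+4) = -0.01234 - 0.03163j   from Y*(Ω₁)=-0.08082 + 0.00026j, Y(Ω₂)=0.15144 + 0.39189j
  term(m=+5) = -0.12906 + 0.00934j   from Y*(Ω₁)=0.36463 - 0.00146j, Y(Ω₂)=-0.35405 + 0.02420j
  term(m=+6) = 0.01297 - 0.05602j   from Y*(Ω₁)=0.39204 - 0.00188j, Y(Ω₂)=0.03376 - 0.14273j
Accumulated sum -0.27498 + 0.00000j; after 4π/(2l+1) scaling, -0.26580 + 0.00000j ⇒ P_6 = -0.265804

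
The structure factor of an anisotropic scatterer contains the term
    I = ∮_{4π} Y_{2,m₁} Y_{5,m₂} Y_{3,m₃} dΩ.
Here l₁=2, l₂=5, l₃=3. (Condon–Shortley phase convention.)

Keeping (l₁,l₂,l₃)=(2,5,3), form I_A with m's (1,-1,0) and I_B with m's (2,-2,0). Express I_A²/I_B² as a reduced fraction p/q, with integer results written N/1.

Shared (l₁,l₂,l₃)=(2,5,3): N and (l;000)² cancel in I_A²/I_B².
A: Δ = 4!·0!·6!/11! = 1/2310; Racah Σ t=1..1: t=1:−1/216 = -1/216; ⇒ 3j(2 5 3; 1 -1 0)² = 8/231, sgn +1
B: Δ = 4!·0!·6!/11! = 1/2310; Racah Σ t=0..0: t=0:+1/864 = 1/864; ⇒ 3j(2 5 3; 2 -2 0)² = 1/66, sgn -1
I_A²/I_B² = (8/231)/(1/66) = 16/7

16/7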